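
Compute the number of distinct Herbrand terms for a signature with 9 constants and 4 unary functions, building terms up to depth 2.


Herbrand terms by depth:
Depth 0: 9 constants
Depth 1: 36 new terms (running total: 45)
Depth 2: 144 new terms (running total: 189)
Total distinct ground terms = 189

189


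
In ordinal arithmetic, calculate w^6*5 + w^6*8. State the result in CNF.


Ordinal addition w^6*5 + w^6*8:
Both terms have the same exponent 6.
w^e*c + w^e*d = w^e*(c+d).
Result = w^6*(5+8) = w^6*13

w^6*13


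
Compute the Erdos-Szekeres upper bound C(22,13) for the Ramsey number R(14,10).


R(14,10) <= C(14+10-2, 14-1) = C(22, 13)
C(22, 13) = 22! / (13! * 9!)
= 497420

497420


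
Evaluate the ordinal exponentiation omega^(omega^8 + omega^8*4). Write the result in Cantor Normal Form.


omega^(omega^8 + omega^8*4):
Both terms of the exponent have the same exponent 8, so they merge: omega^8 + omega^8*4 = omega^8*(1+4) = omega^8*5.
omega raised to a CNF ordinal is a single CNF term: Result = omega^(omega^8*5)

omega^(omega^8*5)


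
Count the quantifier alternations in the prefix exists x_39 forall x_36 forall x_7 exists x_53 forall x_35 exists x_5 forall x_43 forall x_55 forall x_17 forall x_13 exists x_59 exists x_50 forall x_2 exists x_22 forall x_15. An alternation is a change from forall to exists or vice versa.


Walk the prefix and count type changes:
  position 1: exists -> forall <-- alternation
  position 2: forall -> forall
  position 3: forall -> exists <-- alternation
  position 4: exists -> forall <-- alternation
  position 5: forall -> exists <-- alternation
  position 6: exists -> forall <-- alternation
  position 7: forall -> forall
  position 8: forall -> forall
  position 9: forall -> forall
  position 10: forall -> exists <-- alternation
  position 11: exists -> exists
  position 12: exists -> forall <-- alternation
  position 13: forall -> exists <-- alternation
  position 14: exists -> forall <-- alternation
Total alternations = 9

9


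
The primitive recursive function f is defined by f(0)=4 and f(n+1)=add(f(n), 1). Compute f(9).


f(0) = 4
f(1) = add(f(0), 1) = add(4, 1) = 5
f(2) = add(f(1), 1) = add(5, 1) = 6
f(3) = add(f(2), 1) = add(6, 1) = 7
f(4) = add(f(3), 1) = add(7, 1) = 8
f(5) = add(f(4), 1) = add(8, 1) = 9
f(6) = add(f(5), 1) = add(9, 1) = 10
f(7) = add(f(6), 1) = add(10, 1) = 11
f(8) = add(f(7), 1) = add(11, 1) = 12
f(9) = add(f(8), 1) = add(12, 1) = 13


13


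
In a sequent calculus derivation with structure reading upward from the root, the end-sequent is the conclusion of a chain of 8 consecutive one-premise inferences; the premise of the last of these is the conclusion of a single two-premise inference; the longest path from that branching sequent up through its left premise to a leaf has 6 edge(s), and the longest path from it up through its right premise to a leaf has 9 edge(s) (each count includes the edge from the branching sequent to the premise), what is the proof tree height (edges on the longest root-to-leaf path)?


Longest path through the left premise: 6 edges (measured from the branching sequent)
Longest path through the right premise: 9 edges
Height of the subtree rooted at the branching sequent: max(6, 9) = 9
The branching sequent sits 8 edges above the root (the chain of one-premise inferences), so height = 9 + 8 = 17

17


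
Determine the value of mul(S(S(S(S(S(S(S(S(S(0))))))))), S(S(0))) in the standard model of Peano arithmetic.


mul(S^9(0), S^2(0)):
S^9(0) = 9
S^2(0) = 2
9 * 2 = 18

18


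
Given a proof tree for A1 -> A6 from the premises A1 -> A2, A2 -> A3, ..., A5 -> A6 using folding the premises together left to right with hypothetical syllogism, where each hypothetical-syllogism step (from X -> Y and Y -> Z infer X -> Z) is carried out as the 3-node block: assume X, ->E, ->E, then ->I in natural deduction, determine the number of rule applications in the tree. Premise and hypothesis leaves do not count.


There are 5 premises in the chain. The first HS step combines premises 1 and 2; each further premise needs one more HS step.
So 5 premises require 5 - 1 = 4 hypothetical-syllogism steps.
Each HS step uses 3 inference nodes (->E, ->E, ->I).
4 * 3 = 12 total inference nodes.

12


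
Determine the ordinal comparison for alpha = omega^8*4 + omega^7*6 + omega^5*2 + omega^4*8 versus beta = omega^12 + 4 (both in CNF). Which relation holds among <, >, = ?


Compare term by term from highest exponent:
alpha = omega^8*4 + omega^7*6 + omega^5*2 + omega^4*8
beta = omega^12 + 4
Term 1: alpha has omega^8*4, beta has omega^12*1
Term 2: alpha has omega^7*6, beta has omega^0*4
Term 3: alpha has omega^5*2, beta has omega^0*0
Term 4: alpha has omega^4*8, beta has omega^0*0
Result: alpha < beta

alpha < beta


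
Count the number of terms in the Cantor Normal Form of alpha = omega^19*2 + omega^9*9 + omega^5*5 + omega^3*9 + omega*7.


CNF: omega^19*2 + omega^9*9 + omega^5*5 + omega^3*9 + omega*7
Count the summands separated by '+':
  term 1: omega^19*2
  term 2: omega^9*9
  term 3: omega^5*5
  term 4: omega^3*9
  term 5: omega*7
Total terms = 5

5


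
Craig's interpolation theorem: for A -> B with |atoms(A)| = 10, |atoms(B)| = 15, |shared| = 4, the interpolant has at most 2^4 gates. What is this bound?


Shared atoms = 4
Craig interpolant size bound = 2^4
= 16

16


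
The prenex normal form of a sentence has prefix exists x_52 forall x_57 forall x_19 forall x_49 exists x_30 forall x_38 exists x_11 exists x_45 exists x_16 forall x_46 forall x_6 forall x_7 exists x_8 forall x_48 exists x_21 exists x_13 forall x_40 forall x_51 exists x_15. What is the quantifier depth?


Quantifier prefix has 19 quantifier symbols.
Quantifier depth = 19

19


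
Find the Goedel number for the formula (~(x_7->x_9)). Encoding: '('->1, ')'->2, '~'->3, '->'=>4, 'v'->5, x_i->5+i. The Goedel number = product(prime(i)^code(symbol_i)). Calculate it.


Formula: (~(x_7->x_9))
Symbol codes: [1, 3, 1, 12, 4, 14, 2, 2]
Primes: [2, 3, 5, 7, 11, 13, 17, 19]
p_1^1 = 2^1 = 2
p_2^3 = 3^3 = 27
p_3^1 = 5^1 = 5
p_4^12 = 7^12 = 13841287201
p_5^4 = 11^4 = 14641
p_6^14 = 13^14 = 3937376385699289
p_7^2 = 17^2 = 289
p_8^2 = 19^2 = 361
Product = 22476203829628862532233299673480762670

22476203829628862532233299673480762670


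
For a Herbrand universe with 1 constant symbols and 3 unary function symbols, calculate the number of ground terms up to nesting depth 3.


Herbrand terms by depth:
Depth 0: 1 constants
Depth 1: 3 new terms (running total: 4)
Depth 2: 9 new terms (running total: 13)
Depth 3: 27 new terms (running total: 40)
Total distinct ground terms = 40

40


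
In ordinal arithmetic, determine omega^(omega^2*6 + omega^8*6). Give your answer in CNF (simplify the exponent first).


omega^(omega^2*6 + omega^8*6):
In ordinal addition a term is absorbed by a following term of strictly larger exponent: 2 < 8, so omega^2*6 + omega^8*6 = omega^8*6.
omega raised to a CNF ordinal is a single CNF term: Result = omega^(omega^8*6)

omega^(omega^8*6)


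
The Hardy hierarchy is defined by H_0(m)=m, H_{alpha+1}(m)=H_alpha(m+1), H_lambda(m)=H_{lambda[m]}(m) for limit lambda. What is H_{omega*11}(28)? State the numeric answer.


H_{omega*11}(28):
For the Hardy hierarchy, H_{omega*k}(n) = 2^k * n.
2^11 = 2048.
2048 * 28 = 57344

57344


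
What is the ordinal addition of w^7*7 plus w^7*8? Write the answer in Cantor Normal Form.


Ordinal addition w^7*7 + w^7*8:
Both terms have the same exponent 7.
w^e*c + w^e*d = w^e*(c+d).
Result = w^7*(7+8) = w^7*15

w^7*15


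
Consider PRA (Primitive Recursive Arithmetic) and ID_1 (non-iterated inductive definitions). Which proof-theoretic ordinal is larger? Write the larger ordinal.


Proof-theoretic ordinal of PRA (Primitive Recursive Arithmetic): omega^omega
Proof-theoretic ordinal of ID_1 (non-iterated inductive definitions): psi_0(epsilon_{Omega+1})
Comparing: omega^omega < psi_0(epsilon_{Omega+1}).
The larger ordinal is psi_0(epsilon_{Omega+1}) (from ID_1 (non-iterated inductive definitions)).

psi_0(epsilon_{Omega+1})


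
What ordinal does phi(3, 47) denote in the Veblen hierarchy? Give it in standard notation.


phi(3, 47):
phi(3, beta) = eta_beta (the beta-th eta number, fixed point of zeta).
phi(3, 47) = eta_47

eta_47


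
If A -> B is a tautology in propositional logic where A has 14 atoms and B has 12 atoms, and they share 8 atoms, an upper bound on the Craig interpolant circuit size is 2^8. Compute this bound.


Shared atoms = 8
Craig interpolant size bound = 2^8
= 256

256


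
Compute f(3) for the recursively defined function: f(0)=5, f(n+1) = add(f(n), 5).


f(0) = 5
f(1) = add(f(0), 5) = add(5, 5) = 10
f(2) = add(f(1), 5) = add(10, 5) = 15
f(3) = add(f(2), 5) = add(15, 5) = 20


20


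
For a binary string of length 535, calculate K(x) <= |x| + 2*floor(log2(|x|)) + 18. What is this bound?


floor(log2(535)) = 9
2 * 9 = 18
K(x) <= 535 + 18 + 18 = 571

571


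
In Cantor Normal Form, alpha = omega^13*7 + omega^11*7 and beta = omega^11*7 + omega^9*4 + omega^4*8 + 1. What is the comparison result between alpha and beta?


Compare term by term from highest exponent:
alpha = omega^13*7 + omega^11*7
beta = omega^11*7 + omega^9*4 + omega^4*8 + 1
Term 1: alpha has omega^13*7, beta has omega^11*7
Term 2: alpha has omega^11*7, beta has omega^9*4
Term 3: alpha has omega^0*0, beta has omega^4*8
Term 4: alpha has omega^0*0, beta has omega^0*1
Result: alpha > beta

alpha > beta


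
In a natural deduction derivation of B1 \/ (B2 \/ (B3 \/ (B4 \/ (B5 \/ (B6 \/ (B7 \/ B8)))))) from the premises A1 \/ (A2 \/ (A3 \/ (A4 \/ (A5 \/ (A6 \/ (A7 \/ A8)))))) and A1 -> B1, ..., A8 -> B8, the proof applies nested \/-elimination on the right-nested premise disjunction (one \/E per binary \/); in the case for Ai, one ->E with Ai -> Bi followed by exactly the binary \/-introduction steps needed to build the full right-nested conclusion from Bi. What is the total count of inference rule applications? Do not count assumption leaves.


Constructive dilemma with 8 branches, all disjunctions right-nested:
- \/E: the premise has 7 binary \/, each eliminated once: 7 nodes.
- ->E: one per case (Ai with Ai -> Bi gives Bi): 8 nodes.
- \/I: in case i < n, Bi needs 1 step to form Bi \/ (B(i+1) \/ ...) and then i-1 steps to prepend B(i-1), ..., B1, i.e. i steps; in case i = n, B8 needs 7 prepend steps.
  \/I total = (1 + 2 + ... + 7) + 7 = 28 + 7 = 35 nodes.
Total = 7 + 8 + 35 = 50

50


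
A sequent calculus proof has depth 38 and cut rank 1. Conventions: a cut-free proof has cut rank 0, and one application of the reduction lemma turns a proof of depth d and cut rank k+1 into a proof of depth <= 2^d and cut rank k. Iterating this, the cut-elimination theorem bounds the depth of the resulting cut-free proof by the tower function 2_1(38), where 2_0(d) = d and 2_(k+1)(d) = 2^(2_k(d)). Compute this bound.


Each rank reduction sends depth d to at most 2^d; cut rank r needs r reductions.
2_0(38) = 38
2_1(38) = 2^38 = 274877906944
Cut-free depth bound = 274877906944

274877906944


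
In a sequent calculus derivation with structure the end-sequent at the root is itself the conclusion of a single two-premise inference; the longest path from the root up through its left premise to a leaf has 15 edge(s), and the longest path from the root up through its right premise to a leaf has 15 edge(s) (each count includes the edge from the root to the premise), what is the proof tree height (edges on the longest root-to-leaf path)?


Longest path through the left premise: 15 edges (measured from the branching sequent)
Longest path through the right premise: 15 edges
Height of the subtree rooted at the branching sequent: max(15, 15) = 15
The branching sequent is the root itself.
Total height = 15

15


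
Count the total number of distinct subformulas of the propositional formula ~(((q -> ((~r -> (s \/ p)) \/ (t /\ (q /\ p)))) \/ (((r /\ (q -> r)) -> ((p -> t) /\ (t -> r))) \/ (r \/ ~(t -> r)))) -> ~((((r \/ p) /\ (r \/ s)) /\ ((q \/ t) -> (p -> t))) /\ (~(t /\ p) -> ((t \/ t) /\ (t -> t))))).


Formula: ~(((q -> ((~r -> (s \/ p)) \/ (t /\ (q /\ p)))) \/ (((r /\ (q -> r)) -> ((p -> t) /\ (t -> r))) \/ (r \/ ~(t -> r)))) -> ~((((r \/ p) /\ (r \/ s)) /\ ((q \/ t) -> (p -> t))) /\ (~(t /\ p) -> ((t \/ t) /\ (t -> t)))))
Subformulas found:
  1. r
  2. p
  3. q
  4. s
  5. t
  6. ~r
  7. (q /\ p)
  8. (r \/ s)
  9. (t \/ t)
  10. (t -> r)
  11. (q \/ t)
  12. (q -> r)
  13. (t -> t)
  14. (r \/ p)
  15. (s \/ p)
  16. (p -> t)
  17. (t /\ p)
  18. ~(t /\ p)
  19. ~(t -> r)
  20. (t /\ (q /\ p))
  21. (r /\ (q -> r))
  22. (r \/ ~(t -> r))
  23. (~r -> (s \/ p))
  24. ((q \/ t) -> (p -> t))
  25. ((t \/ t) /\ (t -> t))
  26. ((p -> t) /\ (t -> r))
  27. ((r \/ p) /\ (r \/ s))
  28. (~(t /\ p) -> ((t \/ t) /\ (t -> t)))
  29. ((~r -> (s \/ p)) \/ (t /\ (q /\ p)))
  30. ((r /\ (q -> r)) -> ((p -> t) /\ (t -> r)))
  31. (q -> ((~r -> (s \/ p)) \/ (t /\ (q /\ p))))
  32. (((r \/ p) /\ (r \/ s)) /\ ((q \/ t) -> (p -> t)))
  33. (((r /\ (q -> r)) -> ((p -> t) /\ (t -> r))) \/ (r \/ ~(t -> r)))
  34. ((((r \/ p) /\ (r \/ s)) /\ ((q \/ t) -> (p -> t))) /\ (~(t /\ p) -> ((t \/ t) /\ (t -> t))))
  35. ~((((r \/ p) /\ (r \/ s)) /\ ((q \/ t) -> (p -> t))) /\ (~(t /\ p) -> ((t \/ t) /\ (t -> t))))
  36. ((q -> ((~r -> (s \/ p)) \/ (t /\ (q /\ p)))) \/ (((r /\ (q -> r)) -> ((p -> t) /\ (t -> r))) \/ (r \/ ~(t -> r))))
  37. (((q -> ((~r -> (s \/ p)) \/ (t /\ (q /\ p)))) \/ (((r /\ (q -> r)) -> ((p -> t) /\ (t -> r))) \/ (r \/ ~(t -> r)))) -> ~((((r \/ p) /\ (r \/ s)) /\ ((q \/ t) -> (p -> t))) /\ (~(t /\ p) -> ((t \/ t) /\ (t -> t)))))
  38. ~(((q -> ((~r -> (s \/ p)) \/ (t /\ (q /\ p)))) \/ (((r /\ (q -> r)) -> ((p -> t) /\ (t -> r))) \/ (r \/ ~(t -> r)))) -> ~((((r \/ p) /\ (r \/ s)) /\ ((q \/ t) -> (p -> t))) /\ (~(t /\ p) -> ((t \/ t) /\ (t -> t)))))
Total distinct subformulas = 38

38


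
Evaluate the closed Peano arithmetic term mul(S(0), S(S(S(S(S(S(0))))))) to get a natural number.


mul(S^1(0), S^6(0)):
S^1(0) = 1
S^6(0) = 6
1 * 6 = 6

6


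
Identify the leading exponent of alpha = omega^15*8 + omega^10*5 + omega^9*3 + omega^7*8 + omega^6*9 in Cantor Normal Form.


CNF: omega^15*8 + omega^10*5 + omega^9*3 + omega^7*8 + omega^6*9
The leading term is omega^15*8, which has exponent 15.

15


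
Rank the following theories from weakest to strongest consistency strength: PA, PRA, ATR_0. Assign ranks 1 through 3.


Ordering by consistency strength:
1. PRA
2. PA
3. ATR_0


PA=2, PRA=1, ATR_0=3


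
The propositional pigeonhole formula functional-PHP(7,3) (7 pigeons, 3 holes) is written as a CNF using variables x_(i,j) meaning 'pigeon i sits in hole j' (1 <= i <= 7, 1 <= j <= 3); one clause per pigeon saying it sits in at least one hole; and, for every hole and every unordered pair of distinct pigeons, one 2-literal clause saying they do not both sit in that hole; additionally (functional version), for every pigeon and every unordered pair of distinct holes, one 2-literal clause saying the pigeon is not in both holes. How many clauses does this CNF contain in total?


functional-PHP(7,3): 7 pigeons, 3 holes, 7*3 = 21 variables.
- pigeon clauses: one per pigeon -> 7 clauses
- hole clauses: 3 holes * C(7,2) = 3 * 21 -> 63 clauses
- functional clauses: 7 pigeons * C(3,2) = 7 * 3 -> 21 clauses
Total clauses = 7 + 63 + 21 = 91

91


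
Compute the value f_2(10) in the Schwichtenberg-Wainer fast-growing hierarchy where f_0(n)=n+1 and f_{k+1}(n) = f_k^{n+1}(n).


f_2(10) = f_1^11(10)
f_1(m) = 2m + 1.
Iterating: f_1^k(n) = 2^k*(n+1) - 1.
f_2(10) = 2^11*(10+1) - 1 = 2048*11 - 1 = 22527

22527


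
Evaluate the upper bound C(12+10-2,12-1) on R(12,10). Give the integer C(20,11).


R(12,10) <= C(12+10-2, 12-1) = C(20, 11)
C(20, 11) = 20! / (11! * 9!)
= 167960

167960


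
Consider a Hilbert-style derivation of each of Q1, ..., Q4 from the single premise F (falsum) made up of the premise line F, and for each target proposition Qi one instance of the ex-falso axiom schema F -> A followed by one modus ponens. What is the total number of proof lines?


Ex falso, line by line:
- 1 premise line (F)
- 4 targets, each needing 1 axiom instance (F -> Qi) + 1 MP = 2 lines: 2 * 4 = 8
Total = 1 + 8 = 9 lines.

9


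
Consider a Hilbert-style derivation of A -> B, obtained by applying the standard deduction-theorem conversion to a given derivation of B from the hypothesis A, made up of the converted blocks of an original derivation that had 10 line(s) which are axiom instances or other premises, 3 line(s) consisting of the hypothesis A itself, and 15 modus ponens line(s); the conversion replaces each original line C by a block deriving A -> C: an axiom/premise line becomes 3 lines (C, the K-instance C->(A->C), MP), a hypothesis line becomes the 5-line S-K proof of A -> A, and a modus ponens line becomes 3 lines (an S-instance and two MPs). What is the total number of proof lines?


Deduction-theorem conversion, block by block:
- 10 axiom/premise lines -> 3 lines each = 30
- 3 hypothesis lines -> 5 lines each (identity proof A->A) = 15
- 15 MP lines -> 3 lines each (S-instance, MP, MP) = 45
Total = 30 + 15 + 45 = 90 lines.

90


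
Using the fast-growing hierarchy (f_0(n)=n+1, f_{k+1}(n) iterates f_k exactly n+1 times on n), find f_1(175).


f_1(175) = f_0^176(175)
f_0 adds 1 each time, applied 176 times.
f_1(175) = 175 + 176 = 351

351


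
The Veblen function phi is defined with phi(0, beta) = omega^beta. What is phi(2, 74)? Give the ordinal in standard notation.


phi(2, 74):
phi(2, beta) = zeta_beta (the beta-th zeta number, fixed point of epsilon).
phi(2, 74) = zeta_74

zeta_74


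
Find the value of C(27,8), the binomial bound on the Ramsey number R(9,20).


R(9,20) <= C(9+20-2, 9-1) = C(27, 8)
C(27, 8) = 27! / (8! * 19!)
= 2220075

2220075


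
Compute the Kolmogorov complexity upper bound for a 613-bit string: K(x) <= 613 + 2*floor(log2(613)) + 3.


floor(log2(613)) = 9
2 * 9 = 18
K(x) <= 613 + 18 + 3 = 634

634


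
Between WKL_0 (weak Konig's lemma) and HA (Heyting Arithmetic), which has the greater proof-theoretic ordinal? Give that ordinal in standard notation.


Proof-theoretic ordinal of WKL_0 (weak Konig's lemma): omega^omega
Proof-theoretic ordinal of HA (Heyting Arithmetic): epsilon_0
Comparing: omega^omega < epsilon_0.
The larger ordinal is epsilon_0 (from HA (Heyting Arithmetic)).

epsilon_0


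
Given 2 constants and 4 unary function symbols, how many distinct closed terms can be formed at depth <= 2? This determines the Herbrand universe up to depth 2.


Herbrand terms by depth:
Depth 0: 2 constants
Depth 1: 8 new terms (running total: 10)
Depth 2: 32 new terms (running total: 42)
Total distinct ground terms = 42

42


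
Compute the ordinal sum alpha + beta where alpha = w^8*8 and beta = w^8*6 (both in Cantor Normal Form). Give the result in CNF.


Ordinal addition w^8*8 + w^8*6:
Both terms have the same exponent 8.
w^e*c + w^e*d = w^e*(c+d).
Result = w^8*(8+6) = w^8*14

w^8*14


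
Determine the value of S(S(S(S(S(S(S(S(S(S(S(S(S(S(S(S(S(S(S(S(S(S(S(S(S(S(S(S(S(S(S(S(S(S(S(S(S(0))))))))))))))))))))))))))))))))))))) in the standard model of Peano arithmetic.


Counting successors applied to 0:
37 applications of S to 0 = 37

37


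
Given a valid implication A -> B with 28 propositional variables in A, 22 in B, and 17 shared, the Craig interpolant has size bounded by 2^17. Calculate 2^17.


Shared atoms = 17
Craig interpolant size bound = 2^17
= 131072

131072


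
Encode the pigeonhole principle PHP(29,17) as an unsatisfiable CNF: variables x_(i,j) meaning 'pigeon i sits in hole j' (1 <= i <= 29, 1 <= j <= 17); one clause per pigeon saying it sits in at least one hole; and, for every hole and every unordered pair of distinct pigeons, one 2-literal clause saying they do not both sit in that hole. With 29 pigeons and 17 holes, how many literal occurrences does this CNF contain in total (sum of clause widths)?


PHP(29,17): 29 pigeons, 17 holes, 29*17 = 493 variables.
- pigeon clauses: one per pigeon -> 29 clauses of width 17 -> 493 literals
- hole clauses: 17 holes * C(29,2) = 17 * 406 -> 6902 clauses of width 2 -> 13804 literals
Total literal occurrences = 493 + 13804 = 14297

14297


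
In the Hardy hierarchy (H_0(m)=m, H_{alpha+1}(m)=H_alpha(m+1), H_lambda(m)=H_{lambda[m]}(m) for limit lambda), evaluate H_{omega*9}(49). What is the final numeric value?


H_{omega*9}(49):
For the Hardy hierarchy, H_{omega*k}(n) = 2^k * n.
2^9 = 512.
512 * 49 = 25088

25088


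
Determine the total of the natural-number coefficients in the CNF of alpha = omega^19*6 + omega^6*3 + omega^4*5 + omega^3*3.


CNF: omega^19*6 + omega^6*3 + omega^4*5 + omega^3*3
Coefficients: 6 + 3 + 5 + 3 = 17

17


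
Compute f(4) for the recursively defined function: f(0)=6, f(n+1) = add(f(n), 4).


f(0) = 6
f(1) = add(f(0), 4) = add(6, 4) = 10
f(2) = add(f(1), 4) = add(10, 4) = 14
f(3) = add(f(2), 4) = add(14, 4) = 18
f(4) = add(f(3), 4) = add(18, 4) = 22


22


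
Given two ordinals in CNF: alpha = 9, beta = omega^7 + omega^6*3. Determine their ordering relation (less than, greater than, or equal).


Compare term by term from highest exponent:
alpha = 9
beta = omega^7 + omega^6*3
Term 1: alpha has omega^0*9, beta has omega^7*1
Term 2: alpha has omega^0*0, beta has omega^6*3
Result: alpha < beta

alpha < beta


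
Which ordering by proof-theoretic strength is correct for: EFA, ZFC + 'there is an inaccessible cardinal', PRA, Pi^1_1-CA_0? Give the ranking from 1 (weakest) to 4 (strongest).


Ordering by consistency strength:
1. EFA
2. PRA
3. Pi^1_1-CA_0
4. ZFC + 'there is an inaccessible cardinal'


EFA=1, ZFC + 'there is an inaccessible cardinal'=4, PRA=2, Pi^1_1-CA_0=3


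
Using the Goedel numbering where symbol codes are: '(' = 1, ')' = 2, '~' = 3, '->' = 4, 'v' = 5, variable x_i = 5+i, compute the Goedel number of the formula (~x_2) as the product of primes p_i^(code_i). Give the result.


Formula: (~x_2)
Symbol codes: [1, 3, 7, 2]
Primes: [2, 3, 5, 7]
p_1^1 = 2^1 = 2
p_2^3 = 3^3 = 27
p_3^7 = 5^7 = 78125
p_4^2 = 7^2 = 49
Product = 206718750

206718750


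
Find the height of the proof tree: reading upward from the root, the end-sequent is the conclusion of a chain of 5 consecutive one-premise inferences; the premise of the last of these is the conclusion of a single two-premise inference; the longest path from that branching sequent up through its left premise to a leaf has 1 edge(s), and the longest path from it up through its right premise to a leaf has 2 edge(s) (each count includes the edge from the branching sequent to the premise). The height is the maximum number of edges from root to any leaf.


Longest path through the left premise: 1 edges (measured from the branching sequent)
Longest path through the right premise: 2 edges
Height of the subtree rooted at the branching sequent: max(1, 2) = 2
The branching sequent sits 5 edges above the root (the chain of one-premise inferences), so height = 2 + 5 = 7

7


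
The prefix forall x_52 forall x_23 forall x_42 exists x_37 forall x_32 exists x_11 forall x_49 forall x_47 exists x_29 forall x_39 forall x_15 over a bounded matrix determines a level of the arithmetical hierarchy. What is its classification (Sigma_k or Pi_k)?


Leading quantifier is forall, so the class is Pi.
Number of quantifier blocks = alternations + 1 = 6 + 1 = 7.
Classification: Pi_7

Pi_7


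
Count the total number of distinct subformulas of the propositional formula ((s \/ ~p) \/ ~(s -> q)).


Formula: ((s \/ ~p) \/ ~(s -> q))
Subformulas found:
  1. q
  2. s
  3. p
  4. ~p
  5. (s -> q)
  6. ~(s -> q)
  7. (s \/ ~p)
  8. ((s \/ ~p) \/ ~(s -> q))
Total distinct subformulas = 8

8


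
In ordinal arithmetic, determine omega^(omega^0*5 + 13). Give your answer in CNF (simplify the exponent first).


omega^(omega^0*5 + 13):
omega^0 = 1, so the exponent is 5 + 13 = 18 (finite ordinal addition).
Result = omega^18, already a single CNF term.

omega^18


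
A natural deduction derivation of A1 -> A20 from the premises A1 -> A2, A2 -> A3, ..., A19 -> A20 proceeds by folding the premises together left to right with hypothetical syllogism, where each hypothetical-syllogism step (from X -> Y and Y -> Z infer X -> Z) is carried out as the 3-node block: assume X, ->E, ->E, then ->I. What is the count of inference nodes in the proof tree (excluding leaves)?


There are 19 premises in the chain. The first HS step combines premises 1 and 2; each further premise needs one more HS step.
So 19 premises require 19 - 1 = 18 hypothetical-syllogism steps.
Each HS step uses 3 inference nodes (->E, ->E, ->I).
18 * 3 = 54 total inference nodes.

54


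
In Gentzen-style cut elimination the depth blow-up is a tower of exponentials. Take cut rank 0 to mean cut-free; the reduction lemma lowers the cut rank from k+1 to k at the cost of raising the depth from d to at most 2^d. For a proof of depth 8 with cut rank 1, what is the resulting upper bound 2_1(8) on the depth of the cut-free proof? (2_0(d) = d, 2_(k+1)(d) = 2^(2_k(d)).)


Each rank reduction sends depth d to at most 2^d; cut rank r needs r reductions.
2_0(8) = 8
2_1(8) = 2^8 = 256
Cut-free depth bound = 256

256


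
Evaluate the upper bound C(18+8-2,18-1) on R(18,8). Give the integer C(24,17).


R(18,8) <= C(18+8-2, 18-1) = C(24, 17)
C(24, 17) = 24! / (17! * 7!)
= 346104

346104


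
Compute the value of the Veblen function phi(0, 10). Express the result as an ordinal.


phi(0, 10):
phi(0, beta) = omega^beta by definition.
phi(0, 10) = omega^10

omega^10


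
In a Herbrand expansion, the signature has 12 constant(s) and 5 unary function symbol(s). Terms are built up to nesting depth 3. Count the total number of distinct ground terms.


Herbrand terms by depth:
Depth 0: 12 constants
Depth 1: 60 new terms (running total: 72)
Depth 2: 300 new terms (running total: 372)
Depth 3: 1500 new terms (running total: 1872)
Total distinct ground terms = 1872

1872


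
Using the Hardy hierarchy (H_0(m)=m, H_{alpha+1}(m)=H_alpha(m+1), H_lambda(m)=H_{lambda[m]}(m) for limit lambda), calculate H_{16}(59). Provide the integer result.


H_16(59):
For finite ordinals k, H_k(n) = n + k (each successor step adds 1).
H_16(59) = 59 + 16 = 75

75


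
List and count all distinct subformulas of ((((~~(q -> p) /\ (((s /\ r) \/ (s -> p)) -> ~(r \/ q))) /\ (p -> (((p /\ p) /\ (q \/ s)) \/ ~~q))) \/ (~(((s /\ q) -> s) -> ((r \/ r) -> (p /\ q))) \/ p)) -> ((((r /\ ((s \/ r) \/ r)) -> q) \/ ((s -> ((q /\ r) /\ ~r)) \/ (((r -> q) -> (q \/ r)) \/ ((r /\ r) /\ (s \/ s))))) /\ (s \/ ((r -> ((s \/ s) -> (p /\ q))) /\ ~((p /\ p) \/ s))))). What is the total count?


Formula: ((((~~(q -> p) /\ (((s /\ r) \/ (s -> p)) -> ~(r \/ q))) /\ (p -> (((p /\ p) /\ (q \/ s)) \/ ~~q))) \/ (~(((s /\ q) -> s) -> ((r \/ r) -> (p /\ q))) \/ p)) -> ((((r /\ ((s \/ r) \/ r)) -> q) \/ ((s -> ((q /\ r) /\ ~r)) \/ (((r -> q) -> (q \/ r)) \/ ((r /\ r) /\ (s \/ s))))) /\ (s \/ ((r -> ((s \/ s) -> (p /\ q))) /\ ~((p /\ p) \/ s)))))
Subformulas found:
  1. r
  2. p
  3. q
  4. s
  5. ~r
  6. ~q
  7. ~~q
  8. (r -> q)
  9. (s \/ s)
  10. (p /\ q)
  11. (q -> p)
  12. (s /\ r)
  13. (s -> p)
  14. (r \/ r)
  15. (q \/ s)
  16. (s \/ r)
  17. (q /\ r)
  18. (s /\ q)
  19. (q \/ r)
  20. (r /\ r)
  21. (r \/ q)
  22. (p /\ p)
  23. ~(q -> p)
  24. ~(r \/ q)
  25. ~~(q -> p)
  26. ((p /\ p) \/ s)
  27. ((s /\ q) -> s)
  28. ((s \/ r) \/ r)
  29. ~((p /\ p) \/ s)
  30. ((q /\ r) /\ ~r)
  31. ((s \/ s) -> (p /\ q))
  32. ((r /\ r) /\ (s \/ s))
  33. ((r -> q) -> (q \/ r))
  34. ((p /\ p) /\ (q \/ s))
  35. (r /\ ((s \/ r) \/ r))
  36. ((s /\ r) \/ (s -> p))
  37. ((r \/ r) -> (p /\ q))
  38. (s -> ((q /\ r) /\ ~r))
  39. (r -> ((s \/ s) -> (p /\ q)))
  40. ((r /\ ((s \/ r) \/ r)) -> q)
  41. (((p /\ p) /\ (q \/ s)) \/ ~~q)
  42. (((s /\ r) \/ (s -> p)) -> ~(r \/ q))
  43. (p -> (((p /\ p) /\ (q \/ s)) \/ ~~q))
  44. (((s /\ q) -> s) -> ((r \/ r) -> (p /\ q)))
  45. ~(((s /\ q) -> s) -> ((r \/ r) -> (p /\ q)))
  46. (((r -> q) -> (q \/ r)) \/ ((r /\ r) /\ (s \/ s)))
  47. ((r -> ((s \/ s) -> (p /\ q))) /\ ~((p /\ p) \/ s))
  48. (~(((s /\ q) -> s) -> ((r \/ r) -> (p /\ q))) \/ p)
  49. (~~(q -> p) /\ (((s /\ r) \/ (s -> p)) -> ~(r \/ q)))
  50. (s \/ ((r -> ((s \/ s) -> (p /\ q))) /\ ~((p /\ p) \/ s)))
  51. ((s -> ((q /\ r) /\ ~r)) \/ (((r -> q) -> (q \/ r)) \/ ((r /\ r) /\ (s \/ s))))
  52. ((~~(q -> p) /\ (((s /\ r) \/ (s -> p)) -> ~(r \/ q))) /\ (p -> (((p /\ p) /\ (q \/ s)) \/ ~~q)))
  53. (((r /\ ((s \/ r) \/ r)) -> q) \/ ((s -> ((q /\ r) /\ ~r)) \/ (((r -> q) -> (q \/ r)) \/ ((r /\ r) /\ (s \/ s)))))
  54. (((~~(q -> p) /\ (((s /\ r) \/ (s -> p)) -> ~(r \/ q))) /\ (p -> (((p /\ p) /\ (q \/ s)) \/ ~~q))) \/ (~(((s /\ q) -> s) -> ((r \/ r) -> (p /\ q))) \/ p))
  55. ((((r /\ ((s \/ r) \/ r)) -> q) \/ ((s -> ((q /\ r) /\ ~r)) \/ (((r -> q) -> (q \/ r)) \/ ((r /\ r) /\ (s \/ s))))) /\ (s \/ ((r -> ((s \/ s) -> (p /\ q))) /\ ~((p /\ p) \/ s))))
  56. ((((~~(q -> p) /\ (((s /\ r) \/ (s -> p)) -> ~(r \/ q))) /\ (p -> (((p /\ p) /\ (q \/ s)) \/ ~~q))) \/ (~(((s /\ q) -> s) -> ((r \/ r) -> (p /\ q))) \/ p)) -> ((((r /\ ((s \/ r) \/ r)) -> q) \/ ((s -> ((q /\ r) /\ ~r)) \/ (((r -> q) -> (q \/ r)) \/ ((r /\ r) /\ (s \/ s))))) /\ (s \/ ((r -> ((s \/ s) -> (p /\ q))) /\ ~((p /\ p) \/ s)))))
Total distinct subformulas = 56

56


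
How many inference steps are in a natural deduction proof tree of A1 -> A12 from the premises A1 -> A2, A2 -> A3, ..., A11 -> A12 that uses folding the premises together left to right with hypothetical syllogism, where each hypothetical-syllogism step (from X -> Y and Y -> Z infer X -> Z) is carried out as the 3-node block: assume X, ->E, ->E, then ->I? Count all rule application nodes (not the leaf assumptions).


There are 11 premises in the chain. The first HS step combines premises 1 and 2; each further premise needs one more HS step.
So 11 premises require 11 - 1 = 10 hypothetical-syllogism steps.
Each HS step uses 3 inference nodes (->E, ->E, ->I).
10 * 3 = 30 total inference nodes.

30


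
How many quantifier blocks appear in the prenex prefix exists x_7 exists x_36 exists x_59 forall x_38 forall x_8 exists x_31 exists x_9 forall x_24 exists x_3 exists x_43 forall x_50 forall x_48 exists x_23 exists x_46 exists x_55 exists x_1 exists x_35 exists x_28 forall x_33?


Alternations = 7.
Blocks = alternations + 1 = 8

8


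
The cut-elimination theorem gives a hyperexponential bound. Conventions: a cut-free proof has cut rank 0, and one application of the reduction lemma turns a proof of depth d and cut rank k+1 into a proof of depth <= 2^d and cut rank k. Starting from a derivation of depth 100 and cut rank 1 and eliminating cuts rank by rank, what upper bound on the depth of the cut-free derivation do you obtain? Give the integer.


Each rank reduction sends depth d to at most 2^d; cut rank r needs r reductions.
2_0(100) = 100
2_1(100) = 2^100 = 1267650600228229401496703205376
Cut-free depth bound = 1267650600228229401496703205376

1267650600228229401496703205376


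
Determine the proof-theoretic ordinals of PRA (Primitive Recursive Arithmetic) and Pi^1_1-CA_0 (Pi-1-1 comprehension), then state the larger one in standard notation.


Proof-theoretic ordinal of PRA (Primitive Recursive Arithmetic): omega^omega
Proof-theoretic ordinal of Pi^1_1-CA_0 (Pi-1-1 comprehension): psi_0(Omega_omega)
Comparing: omega^omega < psi_0(Omega_omega).
The larger ordinal is psi_0(Omega_omega) (from Pi^1_1-CA_0 (Pi-1-1 comprehension)).

psi_0(Omega_omega)


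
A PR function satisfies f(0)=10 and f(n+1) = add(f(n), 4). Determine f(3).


f(0) = 10
f(1) = add(f(0), 4) = add(10, 4) = 14
f(2) = add(f(1), 4) = add(14, 4) = 18
f(3) = add(f(2), 4) = add(18, 4) = 22


22


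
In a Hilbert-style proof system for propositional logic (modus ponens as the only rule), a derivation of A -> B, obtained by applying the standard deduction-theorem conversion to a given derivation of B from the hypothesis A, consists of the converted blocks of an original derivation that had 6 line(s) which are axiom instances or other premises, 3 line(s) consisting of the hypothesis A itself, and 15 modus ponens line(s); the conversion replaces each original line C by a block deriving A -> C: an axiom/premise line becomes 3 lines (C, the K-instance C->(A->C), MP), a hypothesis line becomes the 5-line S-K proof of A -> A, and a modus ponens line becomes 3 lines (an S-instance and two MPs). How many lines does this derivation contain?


Deduction-theorem conversion, block by block:
- 6 axiom/premise lines -> 3 lines each = 18
- 3 hypothesis lines -> 5 lines each (identity proof A->A) = 15
- 15 MP lines -> 3 lines each (S-instance, MP, MP) = 45
Total = 18 + 15 + 45 = 78 lines.

78


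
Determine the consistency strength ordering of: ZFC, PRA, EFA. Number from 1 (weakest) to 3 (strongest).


Ordering by consistency strength:
1. EFA
2. PRA
3. ZFC


ZFC=3, PRA=2, EFA=1


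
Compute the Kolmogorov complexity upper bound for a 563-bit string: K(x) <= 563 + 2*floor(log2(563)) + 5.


floor(log2(563)) = 9
2 * 9 = 18
K(x) <= 563 + 18 + 5 = 586

586


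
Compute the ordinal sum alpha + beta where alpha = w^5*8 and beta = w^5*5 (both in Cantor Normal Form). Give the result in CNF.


Ordinal addition w^5*8 + w^5*5:
Both terms have the same exponent 5.
w^e*c + w^e*d = w^e*(c+d).
Result = w^5*(8+5) = w^5*13

w^5*13


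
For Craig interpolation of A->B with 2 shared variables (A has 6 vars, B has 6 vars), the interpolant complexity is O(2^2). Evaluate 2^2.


Shared atoms = 2
Craig interpolant size bound = 2^2
= 4

4


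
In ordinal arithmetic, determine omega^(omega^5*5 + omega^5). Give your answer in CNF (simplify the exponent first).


omega^(omega^5*5 + omega^5):
Both terms of the exponent have the same exponent 5, so they merge: omega^5*5 + omega^5 = omega^5*(5+1) = omega^5*6.
omega raised to a CNF ordinal is a single CNF term: Result = omega^(omega^5*6)

omega^(omega^5*6)


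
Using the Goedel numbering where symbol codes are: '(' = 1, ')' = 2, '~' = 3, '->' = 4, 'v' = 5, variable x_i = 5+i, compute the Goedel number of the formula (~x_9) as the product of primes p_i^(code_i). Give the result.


Formula: (~x_9)
Symbol codes: [1, 3, 14, 2]
Primes: [2, 3, 5, 7]
p_1^1 = 2^1 = 2
p_2^3 = 3^3 = 27
p_3^14 = 5^14 = 6103515625
p_4^2 = 7^2 = 49
Product = 16149902343750

16149902343750


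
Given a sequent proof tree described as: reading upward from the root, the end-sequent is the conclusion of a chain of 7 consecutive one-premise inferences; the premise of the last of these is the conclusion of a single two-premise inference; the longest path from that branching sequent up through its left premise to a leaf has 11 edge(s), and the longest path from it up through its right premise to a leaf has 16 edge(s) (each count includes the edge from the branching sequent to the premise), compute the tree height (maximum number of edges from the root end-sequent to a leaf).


Longest path through the left premise: 11 edges (measured from the branching sequent)
Longest path through the right premise: 16 edges
Height of the subtree rooted at the branching sequent: max(11, 16) = 16
The branching sequent sits 7 edges above the root (the chain of one-premise inferences), so height = 16 + 7 = 23

23


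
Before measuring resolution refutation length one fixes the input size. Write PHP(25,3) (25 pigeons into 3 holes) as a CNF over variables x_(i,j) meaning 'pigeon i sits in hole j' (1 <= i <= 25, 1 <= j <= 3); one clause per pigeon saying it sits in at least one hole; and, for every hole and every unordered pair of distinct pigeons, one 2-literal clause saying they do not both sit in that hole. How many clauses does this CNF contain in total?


PHP(25,3): 25 pigeons, 3 holes, 25*3 = 75 variables.
- pigeon clauses: one per pigeon -> 25 clauses
- hole clauses: 3 holes * C(25,2) = 3 * 300 -> 900 clauses
Total clauses = 25 + 900 = 925

925


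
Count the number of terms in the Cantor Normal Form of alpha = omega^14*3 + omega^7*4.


CNF: omega^14*3 + omega^7*4
Count the summands separated by '+':
  term 1: omega^14*3
  term 2: omega^7*4
Total terms = 2

2


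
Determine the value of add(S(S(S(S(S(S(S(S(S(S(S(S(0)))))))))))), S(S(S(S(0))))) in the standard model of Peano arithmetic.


add(S^12(0), S^4(0)):
S^12(0) = 12
S^4(0) = 4
12 + 4 = 16

16


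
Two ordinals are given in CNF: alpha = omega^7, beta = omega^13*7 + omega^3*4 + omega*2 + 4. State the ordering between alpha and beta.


Compare term by term from highest exponent:
alpha = omega^7
beta = omega^13*7 + omega^3*4 + omega*2 + 4
Term 1: alpha has omega^7*1, beta has omega^13*7
Term 2: alpha has omega^0*0, beta has omega^3*4
Term 3: alpha has omega^0*0, beta has omega^1*2
Term 4: alpha has omega^0*0, beta has omega^0*4
Result: alpha < beta

alpha < beta


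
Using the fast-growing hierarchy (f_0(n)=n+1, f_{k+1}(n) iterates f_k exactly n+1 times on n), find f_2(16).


f_2(16) = f_1^17(16)
f_1(m) = 2m + 1.
Iterating: f_1^k(n) = 2^k*(n+1) - 1.
f_2(16) = 2^17*(16+1) - 1 = 131072*17 - 1 = 2228223

2228223


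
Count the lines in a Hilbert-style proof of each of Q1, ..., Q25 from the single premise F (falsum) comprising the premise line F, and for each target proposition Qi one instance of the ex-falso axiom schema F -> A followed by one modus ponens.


Ex falso, line by line:
- 1 premise line (F)
- 25 targets, each needing 1 axiom instance (F -> Qi) + 1 MP = 2 lines: 2 * 25 = 50
Total = 1 + 50 = 51 lines.

51


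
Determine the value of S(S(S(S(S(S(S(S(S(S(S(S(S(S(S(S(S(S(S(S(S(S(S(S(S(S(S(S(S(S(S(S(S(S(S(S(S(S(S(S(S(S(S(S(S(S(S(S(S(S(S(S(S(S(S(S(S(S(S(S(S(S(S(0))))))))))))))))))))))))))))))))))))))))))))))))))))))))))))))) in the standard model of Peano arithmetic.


Counting successors applied to 0:
63 applications of S to 0 = 63

63


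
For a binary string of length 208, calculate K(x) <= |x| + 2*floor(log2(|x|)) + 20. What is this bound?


floor(log2(208)) = 7
2 * 7 = 14
K(x) <= 208 + 14 + 20 = 242

242


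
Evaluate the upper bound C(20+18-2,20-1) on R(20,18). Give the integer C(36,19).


R(20,18) <= C(20+18-2, 20-1) = C(36, 19)
C(36, 19) = 36! / (19! * 17!)
= 8597496600

8597496600


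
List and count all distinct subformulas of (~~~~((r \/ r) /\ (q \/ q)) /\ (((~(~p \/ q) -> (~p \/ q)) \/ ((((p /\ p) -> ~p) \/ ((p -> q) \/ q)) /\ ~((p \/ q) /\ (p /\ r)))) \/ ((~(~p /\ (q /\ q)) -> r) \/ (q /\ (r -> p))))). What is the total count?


Formula: (~~~~((r \/ r) /\ (q \/ q)) /\ (((~(~p \/ q) -> (~p \/ q)) \/ ((((p /\ p) -> ~p) \/ ((p -> q) \/ q)) /\ ~((p \/ q) /\ (p /\ r)))) \/ ((~(~p /\ (q /\ q)) -> r) \/ (q /\ (r -> p)))))
Subformulas found:
  1. r
  2. p
  3. q
  4. ~p
  5. (r -> p)
  6. (q /\ q)
  7. (p /\ r)
  8. (r \/ r)
  9. (p -> q)
  10. (p \/ q)
  11. (p /\ p)
  12. (q \/ q)
  13. (~p \/ q)
  14. ~(~p \/ q)
  15. (q /\ (r -> p))
  16. ((p -> q) \/ q)
  17. ((p /\ p) -> ~p)
  18. (~p /\ (q /\ q))
  19. ~(~p /\ (q /\ q))
  20. ((r \/ r) /\ (q \/ q))
  21. ((p \/ q) /\ (p /\ r))
  22. ~((r \/ r) /\ (q \/ q))
  23. ~((p \/ q) /\ (p /\ r))
  24. (~(~p /\ (q /\ q)) -> r)
  25. ~~((r \/ r) /\ (q \/ q))
  26. ~~~((r \/ r) /\ (q \/ q))
  27. (~(~p \/ q) -> (~p \/ q))
  28. ~~~~((r \/ r) /\ (q \/ q))
  29. (((p /\ p) -> ~p) \/ ((p -> q) \/ q))
  30. ((~(~p /\ (q /\ q)) -> r) \/ (q /\ (r -> p)))
  31. ((((p /\ p) -> ~p) \/ ((p -> q) \/ q)) /\ ~((p \/ q) /\ (p /\ r)))
  32. ((~(~p \/ q) -> (~p \/ q)) \/ ((((p /\ p) -> ~p) \/ ((p -> q) \/ q)) /\ ~((p \/ q) /\ (p /\ r))))
  33. (((~(~p \/ q) -> (~p \/ q)) \/ ((((p /\ p) -> ~p) \/ ((p -> q) \/ q)) /\ ~((p \/ q) /\ (p /\ r)))) \/ ((~(~p /\ (q /\ q)) -> r) \/ (q /\ (r -> p))))
  34. (~~~~((r \/ r) /\ (q \/ q)) /\ (((~(~p \/ q) -> (~p \/ q)) \/ ((((p /\ p) -> ~p) \/ ((p -> q) \/ q)) /\ ~((p \/ q) /\ (p /\ r)))) \/ ((~(~p /\ (q /\ q)) -> r) \/ (q /\ (r -> p)))))
Total distinct subformulas = 34

34


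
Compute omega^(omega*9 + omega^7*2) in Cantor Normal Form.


omega^(omega*9 + omega^7*2):
In ordinal addition a term is absorbed by a following term of strictly larger exponent: 1 < 7, so omega*9 + omega^7*2 = omega^7*2.
omega raised to a CNF ordinal is a single CNF term: Result = omega^(omega^7*2)

omega^(omega^7*2)
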